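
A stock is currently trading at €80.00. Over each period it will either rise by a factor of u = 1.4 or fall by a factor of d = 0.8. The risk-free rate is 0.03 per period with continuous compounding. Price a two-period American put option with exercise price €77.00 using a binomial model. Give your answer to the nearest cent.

Risk-neutral probability p = (e^0.03 − 0.8)/(1.4 − 0.8) = 0.2305/0.6000 = 0.3841
Terminal stock prices: S_uu = 156.8, S_ud = 89.6, S_dd = 51.2
Terminal payoffs (K − S): max(-79.8, 0) = 0, max(-12.6, 0) = 0, max(25.8, 0) = 25.8
Node u (S = 112): continuation = e^(−0.03)·[0.3841·0.0000 + 0.6159·0.0000] = 0.0000; exercise value = 0.0000 ≤ continuation, so V_u = 0.0000
Node d (S = 64): continuation = e^(−0.03)·[0.3841·0.0000 + 0.6159·25.8000] = 15.4208; exercise value = 13.0000 ≤ continuation, so V_d = 15.4208
Node 0 (S = 80): continuation = e^(−0.03)·[0.3841·0.0000 + 0.6159·15.4208] = 9.2171; exercise value = 0.0000 ≤ continuation, so V_0 = 9.2171

€9.22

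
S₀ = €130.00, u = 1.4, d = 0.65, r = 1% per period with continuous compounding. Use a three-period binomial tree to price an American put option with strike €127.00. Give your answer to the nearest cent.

€31.72

Risk-neutral probability p = (e^0.01 − 0.65)/(1.4 − 0.65) = 0.3601/0.7500 = 0.4801
Terminal stock prices: S_uuu = 356.7, S_uud = 165.6, S_udd = 76.9, S_ddd = 35.7
Terminal payoffs (K − S): max(-229.7, 0) = 0, max(-38.62, 0) = 0, max(50.1, 0) = 50.1, max(91.3, 0) = 91.3
Node uu (S = 254.8): continuation = e^(−0.01)·[0.4801·0.0000 + 0.5199·0.0000] = 0.0000; exercise value = 0.0000 ≤ continuation, so V_uu = 0.0000
Node ud (S = 118.3): continuation = e^(−0.01)·[0.4801·0.0000 + 0.5199·50.1050] = 25.7920; exercise value = 8.7000 ≤ continuation, so V_ud = 25.7920
Node dd (S = 54.93): continuation = e^(−0.01)·[0.4801·50.1050 + 0.5199·91.2987] = 70.8113; exercise value = 72.0750 > continuation, so V_dd = 72.0750 (exercise)
Node u (S = 182): continuation = e^(−0.01)·[0.4801·0.0000 + 0.5199·25.7920] = 13.2767; exercise value = 0.0000 ≤ continuation, so V_u = 13.2767
Node d (S = 84.5): continuation = e^(−0.01)·[0.4801·25.7920 + 0.5199·72.0750] = 49.3600; exercise value = 42.5000 ≤ continuation, so V_d = 49.3600
Node 0 (S = 130): continuation = e^(−0.01)·[0.4801·13.2767 + 0.5199·49.3600] = 31.7188; exercise value = 0.0000 ≤ continuation, so V_0 = 31.7188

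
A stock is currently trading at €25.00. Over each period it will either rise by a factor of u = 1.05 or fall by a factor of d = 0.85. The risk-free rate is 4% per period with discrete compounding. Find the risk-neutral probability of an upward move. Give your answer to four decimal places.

Risk-neutral probability p = (1 + 0.04 − 0.85)/(1.05 − 0.85) = 0.1900/0.2000 = 0.9500

p = 0.9500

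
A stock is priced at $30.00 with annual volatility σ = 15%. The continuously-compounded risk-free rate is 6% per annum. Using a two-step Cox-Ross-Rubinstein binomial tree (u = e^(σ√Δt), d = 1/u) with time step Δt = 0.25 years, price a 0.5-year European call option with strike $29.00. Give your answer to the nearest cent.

CRR parameters: u = e^(σ√Δt) = e^(0.15·√0.25) = 1.0779, d = 1/u = 0.9277
Per-period rate: rΔt = 0.06·0.25 = 0.015, so R = e^0.015 = 1.0151
Risk-neutral probability p = (e^0.015 − 0.9277)/(1.0779 − 0.9277) = 0.0874/0.1501 = 0.5819
Terminal stock prices: S_uu = 34.86, S_ud = 30, S_dd = 25.82
Terminal payoffs (S − K): max(5.855, 0) = 5.855, max(1, 0) = 1, max(-3.179, 0) = 0
Node u (S = 32.34): V_u = e^(−0.015)·[0.5819·5.8550 + 0.4181·1.0000] = 3.7683
Node d (S = 27.83): V_d = e^(−0.015)·[0.5819·1.0000 + 0.4181·0.0000] = 0.5733
Node 0 (S = 30): V_0 = e^(−0.015)·[0.5819·3.7683 + 0.4181·0.5733] = 2.3963

$2.40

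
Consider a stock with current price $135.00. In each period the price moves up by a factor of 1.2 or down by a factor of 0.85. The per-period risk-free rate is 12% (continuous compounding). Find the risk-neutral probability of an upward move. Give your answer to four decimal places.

p = 0.7928

Risk-neutral probability p = (e^0.12 − 0.85)/(1.2 − 0.85) = 0.2775/0.3500 = 0.7928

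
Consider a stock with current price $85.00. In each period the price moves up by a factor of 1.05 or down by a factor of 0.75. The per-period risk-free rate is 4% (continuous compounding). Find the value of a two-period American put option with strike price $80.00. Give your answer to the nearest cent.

Risk-neutral probability p = (e^0.04 − 0.75)/(1.05 − 0.75) = 0.2908/0.3000 = 0.9694
Terminal stock prices: S_uu = 93.71, S_ud = 66.94, S_dd = 47.81
Terminal payoffs (K − S): max(-13.71, 0) = 0, max(13.06, 0) = 13.06, max(32.19, 0) = 32.19
Node u (S = 89.25): continuation = e^(−0.04)·[0.9694·0.0000 + 0.0306·13.0625] = 0.3844; exercise value = 0.0000 ≤ continuation, so V_u = 0.3844
Node d (S = 63.75): continuation = e^(−0.04)·[0.9694·13.0625 + 0.0306·32.1875] = 13.1132; exercise value = 16.2500 > continuation, so V_d = 16.2500 (exercise)
Node 0 (S = 85): continuation = e^(−0.04)·[0.9694·0.3844 + 0.0306·16.2500] = 0.8363; exercise value = 0.0000 ≤ continuation, so V_0 = 0.8363

$0.84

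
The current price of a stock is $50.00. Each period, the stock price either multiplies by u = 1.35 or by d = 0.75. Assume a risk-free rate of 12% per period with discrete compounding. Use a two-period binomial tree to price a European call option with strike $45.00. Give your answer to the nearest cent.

$16.10

Risk-neutral probability p = (1 + 0.12 − 0.75)/(1.35 − 0.75) = 0.3700/0.6000 = 0.6167
Terminal stock prices: S_uu = 91.13, S_ud = 50.62, S_dd = 28.12
Terminal payoffs (S − K): max(46.13, 0) = 46.13, max(5.625, 0) = 5.625, max(-16.88, 0) = 0
Node u (S = 67.5): V_u = 1/1.12·[0.6167·46.1250 + 0.3833·5.6250] = 27.3214
Node d (S = 37.5): V_d = 1/1.12·[0.6167·5.6250 + 0.3833·0.0000] = 3.0971
Node 0 (S = 50): V_0 = 1/1.12·[0.6167·27.3214 + 0.3833·3.0971] = 16.1031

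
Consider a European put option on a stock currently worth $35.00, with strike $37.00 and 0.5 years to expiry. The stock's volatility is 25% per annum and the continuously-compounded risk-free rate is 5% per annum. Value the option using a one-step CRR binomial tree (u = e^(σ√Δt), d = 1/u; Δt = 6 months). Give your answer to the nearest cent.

$3.54

CRR parameters: u = e^(σ√Δt) = e^(0.25·√0.5) = 1.1934, d = 1/u = 0.8380
Per-period rate: rΔt = 0.05·0.5 = 0.025, so R = e^0.025 = 1.0253
Risk-neutral probability p = (e^0.025 − 0.8380)/(1.1934 − 0.8380) = 0.1873/0.3554 = 0.5272
Terminal stock prices: S_u = 41.77, S_d = 29.33
Terminal payoffs (K − S): max(-4.768, 0) = 0, max(7.671, 0) = 7.671
Node 0 (S = 35): V_0 = e^(−0.025)·[0.5272·0.0000 + 0.4728·7.6712] = 3.5377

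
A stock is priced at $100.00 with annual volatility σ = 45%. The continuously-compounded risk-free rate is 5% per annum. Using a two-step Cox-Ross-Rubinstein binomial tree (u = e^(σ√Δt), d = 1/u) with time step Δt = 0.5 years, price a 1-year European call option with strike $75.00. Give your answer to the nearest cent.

CRR parameters: u = e^(σ√Δt) = e^(0.45·√0.5) = 1.3746, d = 1/u = 0.7275
Per-period rate: rΔt = 0.05·0.5 = 0.025, so R = e^0.025 = 1.0253
Risk-neutral probability p = (e^0.025 − 0.7275)/(1.3746 − 0.7275) = 0.2979/0.6472 = 0.4602
Terminal stock prices: S_uu = 189, S_ud = 100, S_dd = 52.92
Terminal payoffs (S − K): max(114, 0) = 114, max(25, 0) = 25, max(-22.08, 0) = 0
Node u (S = 137.5): V_u = e^(−0.025)·[0.4602·113.9658 + 0.5398·25.0000] = 64.3166
Node d (S = 72.75): V_d = e^(−0.025)·[0.4602·25.0000 + 0.5398·0.0000] = 11.2217
Node 0 (S = 100): V_0 = e^(−0.025)·[0.4602·64.3166 + 0.5398·11.2217] = 34.7772

$34.78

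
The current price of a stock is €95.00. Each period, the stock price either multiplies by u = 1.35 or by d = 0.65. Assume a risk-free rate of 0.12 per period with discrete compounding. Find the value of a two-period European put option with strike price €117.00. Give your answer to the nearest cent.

Risk-neutral probability p = (1 + 0.12 − 0.65)/(1.35 − 0.65) = 0.4700/0.7000 = 0.6714
Terminal stock prices: S_uu = 173.1, S_ud = 83.36, S_dd = 40.14
Terminal payoffs (K − S): max(-56.14, 0) = 0, max(33.64, 0) = 33.64, max(76.86, 0) = 76.86
Node u (S = 128.2): V_u = 1/1.12·[0.6714·0.0000 + 0.3286·33.6375] = 9.8681
Node d (S = 61.75): V_d = 1/1.12·[0.6714·33.6375 + 0.3286·76.8625] = 42.7143
Node 0 (S = 95): V_0 = 1/1.12·[0.6714·9.8681 + 0.3286·42.7143] = 18.4468

€18.45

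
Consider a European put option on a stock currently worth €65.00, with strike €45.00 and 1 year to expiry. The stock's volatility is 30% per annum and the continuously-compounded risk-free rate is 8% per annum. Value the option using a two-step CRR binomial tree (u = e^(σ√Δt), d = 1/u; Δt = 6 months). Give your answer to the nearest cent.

CRR parameters: u = e^(σ√Δt) = e^(0.3·√0.5) = 1.2363, d = 1/u = 0.8089
Per-period rate: rΔt = 0.08·0.5 = 0.04, so R = e^0.04 = 1.0408
Risk-neutral probability p = (e^0.04 − 0.8089)/(1.2363 − 0.8089) = 0.2320/0.4275 = 0.5426
Terminal stock prices: S_uu = 99.35, S_ud = 65, S_dd = 42.53
Terminal payoffs (K − S): max(-54.35, 0) = 0, max(-20, 0) = 0, max(2.474, 0) = 2.474
Node u (S = 80.36): V_u = e^(−0.04)·[0.5426·0.0000 + 0.4574·0.0000] = 0.0000
Node d (S = 52.58): V_d = e^(−0.04)·[0.5426·0.0000 + 0.4574·2.4737] = 1.0870
Node 0 (S = 65): V_0 = e^(−0.04)·[0.5426·0.0000 + 0.4574·1.0870] = 0.4777

€0.48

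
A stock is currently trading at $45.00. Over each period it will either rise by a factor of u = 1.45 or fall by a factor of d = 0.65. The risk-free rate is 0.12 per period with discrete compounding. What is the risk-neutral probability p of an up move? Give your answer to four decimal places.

Risk-neutral probability p = (1 + 0.12 − 0.65)/(1.45 − 0.65) = 0.4700/0.8000 = 0.5875

p = 0.5875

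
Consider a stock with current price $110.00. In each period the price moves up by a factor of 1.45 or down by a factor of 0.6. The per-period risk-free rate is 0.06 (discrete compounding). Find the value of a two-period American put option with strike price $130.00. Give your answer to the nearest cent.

$35.28

Risk-neutral probability p = (1 + 0.06 − 0.6)/(1.45 − 0.6) = 0.4600/0.8500 = 0.5412
Terminal stock prices: S_uu = 231.3, S_ud = 95.7, S_dd = 39.6
Terminal payoffs (K − S): max(-101.3, 0) = 0, max(34.3, 0) = 34.3, max(90.4, 0) = 90.4
Node u (S = 159.5): continuation = 1/1.06·[0.5412·0.0000 + 0.4588·34.3000] = 14.8468; exercise value = 0.0000 ≤ continuation, so V_u = 14.8468
Node d (S = 66): continuation = 1/1.06·[0.5412·34.3000 + 0.4588·90.4000] = 56.6415; exercise value = 64.0000 > continuation, so V_d = 64.0000 (exercise)
Node 0 (S = 110): continuation = 1/1.06·[0.5412·14.8468 + 0.4588·64.0000] = 35.2825; exercise value = 20.0000 ≤ continuation, so V_0 = 35.2825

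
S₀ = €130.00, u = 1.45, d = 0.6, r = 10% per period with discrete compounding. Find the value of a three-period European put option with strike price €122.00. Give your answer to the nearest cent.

Risk-neutral probability p = (1 + 0.1 − 0.6)/(1.45 − 0.6) = 0.5000/0.8500 = 0.5882
Terminal stock prices: S_uuu = 396.3, S_uud = 164, S_udd = 67.86, S_ddd = 28.08
Terminal payoffs (K − S): max(-274.3, 0) = 0, max(-41.99, 0) = 0, max(54.14, 0) = 54.14, max(93.92, 0) = 93.92
Node uu (S = 273.3): V_uu = 1/1.1·[0.5882·0.0000 + 0.4118·0.0000] = 0.0000
Node ud (S = 113.1): V_ud = 1/1.1·[0.5882·0.0000 + 0.4118·54.1400] = 20.2663
Node dd (S = 46.8): V_dd = 1/1.1·[0.5882·54.1400 + 0.4118·93.9200] = 64.1091
Node u (S = 188.5): V_u = 1/1.1·[0.5882·0.0000 + 0.4118·20.2663] = 7.5863
Node d (S = 78): V_d = 1/1.1·[0.5882·20.2663 + 0.4118·64.1091] = 34.8357
Node 0 (S = 130): V_0 = 1/1.1·[0.5882·7.5863 + 0.4118·34.8357] = 17.0969

€17.10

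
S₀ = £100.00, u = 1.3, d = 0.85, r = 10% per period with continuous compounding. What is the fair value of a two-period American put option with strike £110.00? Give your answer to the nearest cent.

£10.00

Risk-neutral probability p = (e^0.1 − 0.85)/(1.3 − 0.85) = 0.2552/0.4500 = 0.5670
Terminal stock prices: S_uu = 169, S_ud = 110.5, S_dd = 72.25
Terminal payoffs (K − S): max(-59, 0) = 0, max(-0.5, 0) = 0, max(37.75, 0) = 37.75
Node u (S = 130): continuation = e^(−0.1)·[0.5670·0.0000 + 0.4330·0.0000] = 0.0000; exercise value = 0.0000 ≤ continuation, so V_u = 0.0000
Node d (S = 85): continuation = e^(−0.1)·[0.5670·0.0000 + 0.4330·37.7500] = 14.7887; exercise value = 25.0000 > continuation, so V_d = 25.0000 (exercise)
Node 0 (S = 100): continuation = e^(−0.1)·[0.5670·0.0000 + 0.4330·25.0000] = 9.7938; exercise value = 10.0000 > continuation, so V_0 = 10.0000 (exercise)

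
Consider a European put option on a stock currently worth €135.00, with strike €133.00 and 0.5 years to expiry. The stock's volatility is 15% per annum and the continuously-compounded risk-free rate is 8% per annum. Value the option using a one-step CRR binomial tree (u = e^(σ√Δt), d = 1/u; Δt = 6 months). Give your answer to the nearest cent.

CRR parameters: u = e^(σ√Δt) = e^(0.15·√0.5) = 1.1119, d = 1/u = 0.8994
Per-period rate: rΔt = 0.08·0.5 = 0.04, so R = e^0.04 = 1.0408
Risk-neutral probability p = (e^0.04 − 0.8994)/(1.1119 − 0.8994) = 0.1414/0.2125 = 0.6655
Terminal stock prices: S_u = 150.1, S_d = 121.4
Terminal payoffs (K − S): max(-17.11, 0) = 0, max(11.59, 0) = 11.59
Node 0 (S = 135): V_0 = e^(−0.04)·[0.6655·0.0000 + 0.3345·11.5857] = 3.7231

€3.72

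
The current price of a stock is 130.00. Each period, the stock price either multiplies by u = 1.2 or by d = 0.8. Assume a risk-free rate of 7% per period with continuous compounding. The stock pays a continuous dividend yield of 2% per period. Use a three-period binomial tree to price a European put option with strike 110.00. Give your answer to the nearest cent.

Per-period risk-free factor R = e^0.07 = 1.0725; dividend-adjusted growth = e^(0.07−0.02) = 1.0513.
Risk-neutral probability p = (1.0513 − 0.8)/(1.2 − 0.8) = 0.2513/0.4000 = 0.6282
Terminal stock prices: S_uuu = 224.6, S_uud = 149.8, S_udd = 99.84, S_ddd = 66.56
Terminal payoffs (K − S): max(-114.6, 0) = 0, max(-39.76, 0) = 0, max(10.16, 0) = 10.16, max(43.44, 0) = 43.44
Node uu (S = 187.2): V_uu = e^(−0.07)·[0.6282·0.0000 + 0.3718·0.0000] = 0.0000
Node ud (S = 124.8): V_ud = e^(−0.07)·[0.6282·0.0000 + 0.3718·10.1600] = 3.5223
Node dd (S = 83.2): V_dd = e^(−0.07)·[0.6282·10.1600 + 0.3718·43.4400] = 21.0108
Node u (S = 156): V_u = e^(−0.07)·[0.6282·0.0000 + 0.3718·3.5223] = 1.2211
Node d (S = 104): V_d = e^(−0.07)·[0.6282·3.5223 + 0.3718·21.0108] = 9.3472
Node 0 (S = 130): V_0 = e^(−0.07)·[0.6282·1.2211 + 0.3718·9.3472] = 3.9558

3.96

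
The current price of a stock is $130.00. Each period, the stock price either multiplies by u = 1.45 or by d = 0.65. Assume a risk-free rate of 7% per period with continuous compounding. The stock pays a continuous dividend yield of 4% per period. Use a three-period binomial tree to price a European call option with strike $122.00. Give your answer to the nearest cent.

Per-period risk-free factor R = e^0.07 = 1.0725; dividend-adjusted growth = e^(0.07−0.04) = 1.0305.
Risk-neutral probability p = (1.0305 − 0.65)/(1.45 − 0.65) = 0.3805/0.8000 = 0.4756
Terminal stock prices: S_uuu = 396.3, S_uud = 177.7, S_udd = 79.64, S_ddd = 35.7
Terminal payoffs (S − K): max(274.3, 0) = 274.3, max(55.66, 0) = 55.66, max(-42.36, 0) = 0, max(-86.3, 0) = 0
Node uu (S = 273.3): V_uu = e^(−0.07)·[0.4756·274.3212 + 0.5244·55.6612] = 148.8557
Node ud (S = 122.5): V_ud = e^(−0.07)·[0.4756·55.6612 + 0.5244·0.0000] = 24.6811
Node dd (S = 54.93): V_dd = e^(−0.07)·[0.4756·0.0000 + 0.5244·0.0000] = 0.0000
Node u (S = 188.5): V_u = e^(−0.07)·[0.4756·148.8557 + 0.5244·24.6811] = 78.0736
Node d (S = 84.5): V_d = e^(−0.07)·[0.4756·24.6811 + 0.5244·0.0000] = 10.9440
Node 0 (S = 130): V_0 = e^(−0.07)·[0.4756·78.0736 + 0.5244·10.9440] = 39.9705

$39.97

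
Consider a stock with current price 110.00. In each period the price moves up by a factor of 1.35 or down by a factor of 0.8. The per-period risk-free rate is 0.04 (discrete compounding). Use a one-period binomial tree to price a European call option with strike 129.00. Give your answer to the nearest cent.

8.18

Risk-neutral probability p = (1 + 0.04 − 0.8)/(1.35 − 0.8) = 0.2400/0.5500 = 0.4364
Terminal stock prices: S_u = 148.5, S_d = 88
Terminal payoffs (S − K): max(19.5, 0) = 19.5, max(-41, 0) = 0
Node 0 (S = 110): V_0 = 1/1.04·[0.4364·19.5000 + 0.5636·0.0000] = 8.1818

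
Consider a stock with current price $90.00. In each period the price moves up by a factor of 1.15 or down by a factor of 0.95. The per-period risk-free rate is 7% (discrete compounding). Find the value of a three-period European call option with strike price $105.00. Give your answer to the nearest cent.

Risk-neutral probability p = (1 + 0.07 − 0.95)/(1.15 − 0.95) = 0.1200/0.2000 = 0.6000
Terminal stock prices: S_uuu = 136.9, S_uud = 113.1, S_udd = 93.41, S_ddd = 77.16
Terminal payoffs (S − K): max(31.88, 0) = 31.88, max(8.074, 0) = 8.074, max(-11.59, 0) = 0, max(-27.84, 0) = 0
Node uu (S = 119): V_uu = 1/1.07·[0.6000·31.8787 + 0.4000·8.0737] = 20.8942
Node ud (S = 98.32): V_ud = 1/1.07·[0.6000·8.0737 + 0.4000·0.0000] = 4.5273
Node dd (S = 81.22): V_dd = 1/1.07·[0.6000·0.0000 + 0.4000·0.0000] = 0.0000
Node u (S = 103.5): V_u = 1/1.07·[0.6000·20.8942 + 0.4000·4.5273] = 13.4088
Node d (S = 85.5): V_d = 1/1.07·[0.6000·4.5273 + 0.4000·0.0000] = 2.5387
Node 0 (S = 90): V_0 = 1/1.07·[0.6000·13.4088 + 0.4000·2.5387] = 8.4680

$8.47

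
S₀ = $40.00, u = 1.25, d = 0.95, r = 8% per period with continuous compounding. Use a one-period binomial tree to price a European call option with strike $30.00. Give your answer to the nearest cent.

$12.31

Risk-neutral probability p = (e^0.08 − 0.95)/(1.25 − 0.95) = 0.1333/0.3000 = 0.4443
Terminal stock prices: S_u = 50, S_d = 38
Terminal payoffs (S − K): max(20, 0) = 20, max(8, 0) = 8
Node 0 (S = 40): V_0 = e^(−0.08)·[0.4443·20.0000 + 0.5557·8.0000] = 12.3065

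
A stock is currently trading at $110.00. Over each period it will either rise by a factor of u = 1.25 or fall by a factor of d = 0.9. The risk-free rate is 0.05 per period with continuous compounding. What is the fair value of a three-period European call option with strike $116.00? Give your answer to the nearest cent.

Risk-neutral probability p = (e^0.05 − 0.9)/(1.25 − 0.9) = 0.1513/0.3500 = 0.4322
Terminal stock prices: S_uuu = 214.8, S_uud = 154.7, S_udd = 111.4, S_ddd = 80.19
Terminal payoffs (S − K): max(98.84, 0) = 98.84, max(38.69, 0) = 38.69, max(-4.625, 0) = 0, max(-35.81, 0) = 0
Node uu (S = 171.9): V_uu = e^(−0.05)·[0.4322·98.8438 + 0.5678·38.6875] = 61.5324
Node ud (S = 123.8): V_ud = e^(−0.05)·[0.4322·38.6875 + 0.5678·0.0000] = 15.9054
Node dd (S = 89.1): V_dd = e^(−0.05)·[0.4322·0.0000 + 0.5678·0.0000] = 0.0000
Node u (S = 137.5): V_u = e^(−0.05)·[0.4322·61.5324 + 0.5678·15.9054] = 33.8880
Node d (S = 99): V_d = e^(−0.05)·[0.4322·15.9054 + 0.5678·0.0000] = 6.5391
Node 0 (S = 110): V_0 = e^(−0.05)·[0.4322·33.8880 + 0.5678·6.5391] = 17.4640

$17.46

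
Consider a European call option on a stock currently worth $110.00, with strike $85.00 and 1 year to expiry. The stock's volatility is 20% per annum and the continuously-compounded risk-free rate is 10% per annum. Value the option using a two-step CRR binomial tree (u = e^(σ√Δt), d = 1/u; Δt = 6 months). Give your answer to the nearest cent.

$33.33

CRR parameters: u = e^(σ√Δt) = e^(0.2·√0.5) = 1.1519, d = 1/u = 0.8681
Per-period rate: rΔt = 0.1·0.5 = 0.05, so R = e^0.05 = 1.0513
Risk-neutral probability p = (e^0.05 − 0.8681)/(1.1519 − 0.8681) = 0.1831/0.2838 = 0.6454
Terminal stock prices: S_uu = 146, S_ud = 110, S_dd = 82.9
Terminal payoffs (S − K): max(60.96, 0) = 60.96, max(25, 0) = 25, max(-2.1, 0) = 0
Node u (S = 126.7): V_u = e^(−0.05)·[0.6454·60.9586 + 0.3546·25.0000] = 45.8556
Node d (S = 95.49): V_d = e^(−0.05)·[0.6454·25.0000 + 0.3546·0.0000] = 15.3474
Node 0 (S = 110): V_0 = e^(−0.05)·[0.6454·45.8556 + 0.3546·15.3474] = 33.3278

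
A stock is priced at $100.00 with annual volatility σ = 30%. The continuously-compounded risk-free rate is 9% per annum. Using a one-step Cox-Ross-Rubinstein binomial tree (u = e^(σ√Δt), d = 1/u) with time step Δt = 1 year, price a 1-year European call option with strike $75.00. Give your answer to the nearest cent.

$31.81

CRR parameters: u = e^(σ√Δt) = e^(0.3·√1) = 1.3499, d = 1/u = 0.7408
Per-period rate: rΔt = 0.09·1 = 0.09, so R = e^0.09 = 1.0942
Risk-neutral probability p = (e^0.09 − 0.7408)/(1.3499 − 0.7408) = 0.3534/0.6090 = 0.5802
Terminal stock prices: S_u = 135, S_d = 74.08
Terminal payoffs (S − K): max(59.99, 0) = 59.99, max(-0.9182, 0) = 0
Node 0 (S = 100): V_0 = e^(−0.09)·[0.5802·59.9859 + 0.4198·0.0000] = 31.8074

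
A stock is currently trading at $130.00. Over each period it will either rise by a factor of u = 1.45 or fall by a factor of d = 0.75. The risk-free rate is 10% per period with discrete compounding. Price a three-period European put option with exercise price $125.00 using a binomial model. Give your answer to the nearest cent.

$11.93

Risk-neutral probability p = (1 + 0.1 − 0.75)/(1.45 − 0.75) = 0.3500/0.7000 = 0.5000
Terminal stock prices: S_uuu = 396.3, S_uud = 205, S_udd = 106, S_ddd = 54.84
Terminal payoffs (K − S): max(-271.3, 0) = 0, max(-79.99, 0) = 0, max(18.97, 0) = 18.97, max(70.16, 0) = 70.16
Node uu (S = 273.3): V_uu = 1/1.1·[0.5000·0.0000 + 0.5000·0.0000] = 0.0000
Node ud (S = 141.4): V_ud = 1/1.1·[0.5000·0.0000 + 0.5000·18.9688] = 8.6222
Node dd (S = 73.12): V_dd = 1/1.1·[0.5000·18.9688 + 0.5000·70.1562] = 40.5114
Node u (S = 188.5): V_u = 1/1.1·[0.5000·0.0000 + 0.5000·8.6222] = 3.9192
Node d (S = 97.5): V_d = 1/1.1·[0.5000·8.6222 + 0.5000·40.5114] = 22.3334
Node 0 (S = 130): V_0 = 1/1.1·[0.5000·3.9192 + 0.5000·22.3334] = 11.9330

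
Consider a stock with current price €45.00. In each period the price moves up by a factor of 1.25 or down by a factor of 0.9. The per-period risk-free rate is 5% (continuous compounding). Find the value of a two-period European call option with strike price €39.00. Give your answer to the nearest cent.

€10.46

Risk-neutral probability p = (e^0.05 − 0.9)/(1.25 − 0.9) = 0.1513/0.3500 = 0.4322
Terminal stock prices: S_uu = 70.31, S_ud = 50.62, S_dd = 36.45
Terminal payoffs (S − K): max(31.31, 0) = 31.31, max(11.62, 0) = 11.62, max(-2.55, 0) = 0
Node u (S = 56.25): V_u = e^(−0.05)·[0.4322·31.3125 + 0.5678·11.6250] = 19.1521
Node d (S = 40.5): V_d = e^(−0.05)·[0.4322·11.6250 + 0.5678·0.0000] = 4.7793
Node 0 (S = 45): V_0 = e^(−0.05)·[0.4322·19.1521 + 0.5678·4.7793] = 10.4552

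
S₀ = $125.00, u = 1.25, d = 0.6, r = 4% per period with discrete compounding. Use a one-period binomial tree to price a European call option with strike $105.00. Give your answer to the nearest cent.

$33.36

Risk-neutral probability p = (1 + 0.04 − 0.6)/(1.25 − 0.6) = 0.4400/0.6500 = 0.6769
Terminal stock prices: S_u = 156.2, S_d = 75
Terminal payoffs (S − K): max(51.25, 0) = 51.25, max(-30, 0) = 0
Node 0 (S = 125): V_0 = 1/1.04·[0.6769·51.2500 + 0.3231·0.0000] = 33.3580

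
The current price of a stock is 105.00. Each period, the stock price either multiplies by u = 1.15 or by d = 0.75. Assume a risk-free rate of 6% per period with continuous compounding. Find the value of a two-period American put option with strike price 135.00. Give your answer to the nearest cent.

30.00

Risk-neutral probability p = (e^0.06 − 0.75)/(1.15 − 0.75) = 0.3118/0.4000 = 0.7796
Terminal stock prices: S_uu = 138.9, S_ud = 90.56, S_dd = 59.06
Terminal payoffs (K − S): max(-3.862, 0) = 0, max(44.44, 0) = 44.44, max(75.94, 0) = 75.94
Node u (S = 120.7): continuation = e^(−0.06)·[0.7796·0.0000 + 0.2204·44.4375] = 9.2240; exercise value = 14.2500 > continuation, so V_u = 14.2500 (exercise)
Node d (S = 78.75): continuation = e^(−0.06)·[0.7796·44.4375 + 0.2204·75.9375] = 48.3882; exercise value = 56.2500 > continuation, so V_d = 56.2500 (exercise)
Node 0 (S = 105): continuation = e^(−0.06)·[0.7796·14.2500 + 0.2204·56.2500] = 22.1382; exercise value = 30.0000 > continuation, so V_0 = 30.0000 (exercise)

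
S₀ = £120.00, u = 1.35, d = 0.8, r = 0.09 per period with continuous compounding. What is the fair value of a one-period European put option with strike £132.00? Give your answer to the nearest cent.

£15.30

Risk-neutral probability p = (e^0.09 − 0.8)/(1.35 − 0.8) = 0.2942/0.5500 = 0.5349
Terminal stock prices: S_u = 162, S_d = 96
Terminal payoffs (K − S): max(-30, 0) = 0, max(36, 0) = 36
Node 0 (S = 120): V_0 = e^(−0.09)·[0.5349·0.0000 + 0.4651·36.0000] = 15.3037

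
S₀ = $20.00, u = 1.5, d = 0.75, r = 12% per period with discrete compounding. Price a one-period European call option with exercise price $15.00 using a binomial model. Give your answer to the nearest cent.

$6.61

Risk-neutral probability p = (1 + 0.12 − 0.75)/(1.5 − 0.75) = 0.3700/0.7500 = 0.4933
Terminal stock prices: S_u = 30, S_d = 15
Terminal payoffs (S − K): max(15, 0) = 15, max(0, 0) = 0
Node 0 (S = 20): V_0 = 1/1.12·[0.4933·15.0000 + 0.5067·0.0000] = 6.6071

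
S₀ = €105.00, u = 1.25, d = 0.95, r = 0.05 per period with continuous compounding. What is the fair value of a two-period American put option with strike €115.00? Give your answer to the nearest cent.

Risk-neutral probability p = (e^0.05 − 0.95)/(1.25 − 0.95) = 0.1013/0.3000 = 0.3376
Terminal stock prices: S_uu = 164.1, S_ud = 124.7, S_dd = 94.76
Terminal payoffs (K − S): max(-49.06, 0) = 0, max(-9.688, 0) = 0, max(20.24, 0) = 20.24
Node u (S = 131.2): continuation = e^(−0.05)·[0.3376·0.0000 + 0.6624·0.0000] = 0.0000; exercise value = 0.0000 ≤ continuation, so V_u = 0.0000
Node d (S = 99.75): continuation = e^(−0.05)·[0.3376·0.0000 + 0.6624·20.2375] = 12.7521; exercise value = 15.2500 > continuation, so V_d = 15.2500 (exercise)
Node 0 (S = 105): continuation = e^(−0.05)·[0.3376·0.0000 + 0.6624·15.2500] = 9.6094; exercise value = 10.0000 > continuation, so V_0 = 10.0000 (exercise)

€10.00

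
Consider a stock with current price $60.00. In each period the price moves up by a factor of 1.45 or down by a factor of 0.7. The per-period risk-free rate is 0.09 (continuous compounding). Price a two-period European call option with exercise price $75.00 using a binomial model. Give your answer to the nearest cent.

$11.80

Risk-neutral probability p = (e^0.09 − 0.7)/(1.45 − 0.7) = 0.3942/0.7500 = 0.5256
Terminal stock prices: S_uu = 126.2, S_ud = 60.9, S_dd = 29.4
Terminal payoffs (S − K): max(51.15, 0) = 51.15, max(-14.1, 0) = 0, max(-45.6, 0) = 0
Node u (S = 87): V_u = e^(−0.09)·[0.5256·51.1500 + 0.4744·0.0000] = 24.5689
Node d (S = 42): V_d = e^(−0.09)·[0.5256·0.0000 + 0.4744·0.0000] = 0.0000
Node 0 (S = 60): V_0 = e^(−0.09)·[0.5256·24.5689 + 0.4744·0.0000] = 11.8012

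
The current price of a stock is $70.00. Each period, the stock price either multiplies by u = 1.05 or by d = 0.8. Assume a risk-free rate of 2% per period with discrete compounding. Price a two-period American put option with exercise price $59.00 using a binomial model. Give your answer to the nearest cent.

$0.37

Risk-neutral probability p = (1 + 0.02 − 0.8)/(1.05 − 0.8) = 0.2200/0.2500 = 0.8800
Terminal stock prices: S_uu = 77.17, S_ud = 58.8, S_dd = 44.8
Terminal payoffs (K − S): max(-18.17, 0) = 0, max(0.2, 0) = 0.2, max(14.2, 0) = 14.2
Node u (S = 73.5): continuation = 1/1.02·[0.8800·0.0000 + 0.1200·0.2000] = 0.0235; exercise value = 0.0000 ≤ continuation, so V_u = 0.0235
Node d (S = 56): continuation = 1/1.02·[0.8800·0.2000 + 0.1200·14.2000] = 1.8431; exercise value = 3.0000 > continuation, so V_d = 3.0000 (exercise)
Node 0 (S = 70): continuation = 1/1.02·[0.8800·0.0235 + 0.1200·3.0000] = 0.3732; exercise value = 0.0000 ≤ continuation, so V_0 = 0.3732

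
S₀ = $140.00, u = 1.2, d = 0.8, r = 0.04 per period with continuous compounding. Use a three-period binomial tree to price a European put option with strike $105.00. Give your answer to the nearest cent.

Risk-neutral probability p = (e^0.04 − 0.8)/(1.2 − 0.8) = 0.2408/0.4000 = 0.6020
Terminal stock prices: S_uuu = 241.9, S_uud = 161.3, S_udd = 107.5, S_ddd = 71.68
Terminal payoffs (K − S): max(-136.9, 0) = 0, max(-56.28, 0) = 0, max(-2.52, 0) = 0, max(33.32, 0) = 33.32
Node uu (S = 201.6): V_uu = e^(−0.04)·[0.6020·0.0000 + 0.3980·0.0000] = 0.0000
Node ud (S = 134.4): V_ud = e^(−0.04)·[0.6020·0.0000 + 0.3980·0.0000] = 0.0000
Node dd (S = 89.6): V_dd = e^(−0.04)·[0.6020·0.0000 + 0.3980·33.3200] = 12.7405
Node u (S = 168): V_u = e^(−0.04)·[0.6020·0.0000 + 0.3980·0.0000] = 0.0000
Node d (S = 112): V_d = e^(−0.04)·[0.6020·0.0000 + 0.3980·12.7405] = 4.8716
Node 0 (S = 140): V_0 = e^(−0.04)·[0.6020·0.0000 + 0.3980·4.8716] = 1.8627

$1.86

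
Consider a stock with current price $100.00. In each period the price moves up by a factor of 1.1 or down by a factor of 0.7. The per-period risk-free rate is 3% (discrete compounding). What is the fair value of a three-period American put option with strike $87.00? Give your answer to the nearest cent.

Risk-neutral probability p = (1 + 0.03 − 0.7)/(1.1 − 0.7) = 0.3300/0.4000 = 0.8250
Terminal stock prices: S_uuu = 133.1, S_uud = 84.7, S_udd = 53.9, S_ddd = 34.3
Terminal payoffs (K − S): max(-46.1, 0) = 0, max(2.3, 0) = 2.3, max(33.1, 0) = 33.1, max(52.7, 0) = 52.7
Node uu (S = 121): continuation = 1/1.03·[0.8250·0.0000 + 0.1750·2.3000] = 0.3908; exercise value = 0.0000 ≤ continuation, so V_uu = 0.3908
Node ud (S = 77): continuation = 1/1.03·[0.8250·2.3000 + 0.1750·33.1000] = 7.4660; exercise value = 10.0000 > continuation, so V_ud = 10.0000 (exercise)
Node dd (S = 49): continuation = 1/1.03·[0.8250·33.1000 + 0.1750·52.7000] = 35.4660; exercise value = 38.0000 > continuation, so V_dd = 38.0000 (exercise)
Node u (S = 110): continuation = 1/1.03·[0.8250·0.3908 + 0.1750·10.0000] = 2.0120; exercise value = 0.0000 ≤ continuation, so V_u = 2.0120
Node d (S = 70): continuation = 1/1.03·[0.8250·10.0000 + 0.1750·38.0000] = 14.4660; exercise value = 17.0000 > continuation, so V_d = 17.0000 (exercise)
Node 0 (S = 100): continuation = 1/1.03·[0.8250·2.0120 + 0.1750·17.0000] = 4.4999; exercise value = 0.0000 ≤ continuation, so V_0 = 4.4999

$4.50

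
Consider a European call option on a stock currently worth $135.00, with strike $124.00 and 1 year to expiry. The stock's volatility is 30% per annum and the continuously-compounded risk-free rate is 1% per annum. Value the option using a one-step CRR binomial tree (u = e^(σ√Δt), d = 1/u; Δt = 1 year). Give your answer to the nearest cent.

$25.49

CRR parameters: u = e^(σ√Δt) = e^(0.3·√1) = 1.3499, d = 1/u = 0.7408
Per-period rate: rΔt = 0.01·1 = 0.01, so R = e^0.01 = 1.0101
Risk-neutral probability p = (e^0.01 − 0.7408)/(1.3499 − 0.7408) = 0.2692/0.6090 = 0.4421
Terminal stock prices: S_u = 182.2, S_d = 100
Terminal payoffs (S − K): max(58.23, 0) = 58.23, max(-23.99, 0) = 0
Node 0 (S = 135): V_0 = e^(−0.01)·[0.4421·58.2309 + 0.5579·0.0000] = 25.4854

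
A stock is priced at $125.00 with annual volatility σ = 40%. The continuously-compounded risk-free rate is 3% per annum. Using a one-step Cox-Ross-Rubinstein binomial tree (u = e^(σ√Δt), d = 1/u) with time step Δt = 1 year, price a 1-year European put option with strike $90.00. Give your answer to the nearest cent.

CRR parameters: u = e^(σ√Δt) = e^(0.4·√1) = 1.4918, d = 1/u = 0.6703
Per-period rate: rΔt = 0.03·1 = 0.03, so R = e^0.03 = 1.0305
Risk-neutral probability p = (e^0.03 − 0.6703)/(1.4918 − 0.6703) = 0.3601/0.8215 = 0.4384
Terminal stock prices: S_u = 186.5, S_d = 83.79
Terminal payoffs (K − S): max(-96.48, 0) = 0, max(6.21, 0) = 6.21
Node 0 (S = 125): V_0 = e^(−0.03)·[0.4384·0.0000 + 0.5616·6.2100] = 3.3846

$3.38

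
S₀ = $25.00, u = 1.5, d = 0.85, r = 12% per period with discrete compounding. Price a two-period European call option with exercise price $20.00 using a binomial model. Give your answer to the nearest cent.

$9.58

Risk-neutral probability p = (1 + 0.12 − 0.85)/(1.5 − 0.85) = 0.2700/0.6500 = 0.4154
Terminal stock prices: S_uu = 56.25, S_ud = 31.88, S_dd = 18.06
Terminal payoffs (S − K): max(36.25, 0) = 36.25, max(11.88, 0) = 11.88, max(-1.938, 0) = 0
Node u (S = 37.5): V_u = 1/1.12·[0.4154·36.2500 + 0.5846·11.8750] = 19.6429
Node d (S = 21.25): V_d = 1/1.12·[0.4154·11.8750 + 0.5846·0.0000] = 4.4042
Node 0 (S = 25): V_0 = 1/1.12·[0.4154·19.6429 + 0.5846·4.4042] = 9.5840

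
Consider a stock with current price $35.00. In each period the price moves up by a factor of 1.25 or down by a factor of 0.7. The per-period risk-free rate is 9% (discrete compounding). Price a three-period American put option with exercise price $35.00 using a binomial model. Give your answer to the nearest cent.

Risk-neutral probability p = (1 + 0.09 − 0.7)/(1.25 − 0.7) = 0.3900/0.5500 = 0.7091
Terminal stock prices: S_uuu = 68.36, S_uud = 38.28, S_udd = 21.44, S_ddd = 12
Terminal payoffs (K − S): max(-33.36, 0) = 0, max(-3.281, 0) = 0, max(13.56, 0) = 13.56, max(23, 0) = 23
Node uu (S = 54.69): continuation = 1/1.09·[0.7091·0.0000 + 0.2909·0.0000] = 0.0000; exercise value = 0.0000 ≤ continuation, so V_uu = 0.0000
Node ud (S = 30.62): continuation = 1/1.09·[0.7091·0.0000 + 0.2909·13.5625] = 3.6197; exercise value = 4.3750 > continuation, so V_ud = 4.3750 (exercise)
Node dd (S = 17.15): continuation = 1/1.09·[0.7091·13.5625 + 0.2909·22.9950] = 14.9601; exercise value = 17.8500 > continuation, so V_dd = 17.8500 (exercise)
Node u (S = 43.75): continuation = 1/1.09·[0.7091·0.0000 + 0.2909·4.3750] = 1.1676; exercise value = 0.0000 ≤ continuation, so V_u = 1.1676
Node d (S = 24.5): continuation = 1/1.09·[0.7091·4.3750 + 0.2909·17.8500] = 7.6101; exercise value = 10.5000 > continuation, so V_d = 10.5000 (exercise)
Node 0 (S = 35): continuation = 1/1.09·[0.7091·1.1676 + 0.2909·10.5000] = 3.5619; exercise value = 0.0000 ≤ continuation, so V_0 = 3.5619

$3.56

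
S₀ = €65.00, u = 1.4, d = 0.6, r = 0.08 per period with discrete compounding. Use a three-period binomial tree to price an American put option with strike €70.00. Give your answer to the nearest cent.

Risk-neutral probability p = (1 + 0.08 − 0.6)/(1.4 − 0.6) = 0.4800/0.8000 = 0.6000
Terminal stock prices: S_uuu = 178.4, S_uud = 76.44, S_udd = 32.76, S_ddd = 14.04
Terminal payoffs (K − S): max(-108.4, 0) = 0, max(-6.44, 0) = 0, max(37.24, 0) = 37.24, max(55.96, 0) = 55.96
Node uu (S = 127.4): continuation = 1/1.08·[0.6000·0.0000 + 0.4000·0.0000] = 0.0000; exercise value = 0.0000 ≤ continuation, so V_uu = 0.0000
Node ud (S = 54.6): continuation = 1/1.08·[0.6000·0.0000 + 0.4000·37.2400] = 13.7926; exercise value = 15.4000 > continuation, so V_ud = 15.4000 (exercise)
Node dd (S = 23.4): continuation = 1/1.08·[0.6000·37.2400 + 0.4000·55.9600] = 41.4148; exercise value = 46.6000 > continuation, so V_dd = 46.6000 (exercise)
Node u (S = 91): continuation = 1/1.08·[0.6000·0.0000 + 0.4000·15.4000] = 5.7037; exercise value = 0.0000 ≤ continuation, so V_u = 5.7037
Node d (S = 39): continuation = 1/1.08·[0.6000·15.4000 + 0.4000·46.6000] = 25.8148; exercise value = 31.0000 > continuation, so V_d = 31.0000 (exercise)
Node 0 (S = 65): continuation = 1/1.08·[0.6000·5.7037 + 0.4000·31.0000] = 14.6502; exercise value = 5.0000 ≤ continuation, so V_0 = 14.6502

€14.65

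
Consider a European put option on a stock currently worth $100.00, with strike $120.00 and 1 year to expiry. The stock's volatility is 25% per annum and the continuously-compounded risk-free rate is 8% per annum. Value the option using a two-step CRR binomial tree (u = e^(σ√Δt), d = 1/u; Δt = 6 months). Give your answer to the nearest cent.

CRR parameters: u = e^(σ√Δt) = e^(0.25·√0.5) = 1.1934, d = 1/u = 0.8380
Per-period rate: rΔt = 0.08·0.5 = 0.04, so R = e^0.04 = 1.0408
Risk-neutral probability p = (e^0.04 − 0.8380)/(1.1934 − 0.8380) = 0.2028/0.3554 = 0.5708
Terminal stock prices: S_uu = 142.4, S_ud = 100, S_dd = 70.22
Terminal payoffs (K − S): max(-22.41, 0) = 0, max(20, 0) = 20, max(49.78, 0) = 49.78
Node u (S = 119.3): V_u = e^(−0.04)·[0.5708·0.0000 + 0.4292·20.0000] = 8.2483
Node d (S = 83.8): V_d = e^(−0.04)·[0.5708·20.0000 + 0.4292·49.7811] = 31.4980
Node 0 (S = 100): V_0 = e^(−0.04)·[0.5708·8.2483 + 0.4292·31.4980] = 17.5135

$17.51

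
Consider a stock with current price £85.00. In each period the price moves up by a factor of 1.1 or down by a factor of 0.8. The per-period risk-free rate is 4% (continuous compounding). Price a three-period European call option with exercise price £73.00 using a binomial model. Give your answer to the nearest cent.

£21.55

Risk-neutral probability p = (e^0.04 − 0.8)/(1.1 − 0.8) = 0.2408/0.3000 = 0.8027
Terminal stock prices: S_uuu = 113.1, S_uud = 82.28, S_udd = 59.84, S_ddd = 43.52
Terminal payoffs (S − K): max(40.14, 0) = 40.14, max(9.28, 0) = 9.28, max(-13.16, 0) = 0, max(-29.48, 0) = 0
Node uu (S = 102.9): V_uu = e^(−0.04)·[0.8027·40.1350 + 0.1973·9.2800] = 32.7124
Node ud (S = 74.8): V_ud = e^(−0.04)·[0.8027·9.2800 + 0.1973·0.0000] = 7.1570
Node dd (S = 54.4): V_dd = e^(−0.04)·[0.8027·0.0000 + 0.1973·0.0000] = 0.0000
Node u (S = 93.5): V_u = e^(−0.04)·[0.8027·32.7124 + 0.1973·7.1570] = 26.5854
Node d (S = 68): V_d = e^(−0.04)·[0.8027·7.1570 + 0.1973·0.0000] = 5.5197
Node 0 (S = 85): V_0 = e^(−0.04)·[0.8027·26.5854 + 0.1973·5.5197] = 21.5497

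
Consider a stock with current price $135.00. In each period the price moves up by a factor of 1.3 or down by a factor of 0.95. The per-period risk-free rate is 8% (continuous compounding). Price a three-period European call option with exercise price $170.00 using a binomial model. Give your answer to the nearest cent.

$15.40

Risk-neutral probability p = (e^0.08 − 0.95)/(1.3 − 0.95) = 0.1333/0.3500 = 0.3808
Terminal stock prices: S_uuu = 296.6, S_uud = 216.7, S_udd = 158.4, S_ddd = 115.7
Terminal payoffs (S − K): max(126.6, 0) = 126.6, max(46.74, 0) = 46.74, max(-11.61, 0) = 0, max(-54.25, 0) = 0
Node uu (S = 228.2): V_uu = e^(−0.08)·[0.3808·126.5950 + 0.6192·46.7425] = 71.2202
Node ud (S = 166.7): V_ud = e^(−0.08)·[0.3808·46.7425 + 0.6192·0.0000] = 16.4319
Node dd (S = 121.8): V_dd = e^(−0.08)·[0.3808·0.0000 + 0.6192·0.0000] = 0.0000
Node u (S = 175.5): V_u = e^(−0.08)·[0.3808·71.2202 + 0.6192·16.4319] = 34.4289
Node d (S = 128.2): V_d = e^(−0.08)·[0.3808·16.4319 + 0.6192·0.0000] = 5.7765
Node 0 (S = 135): V_0 = e^(−0.08)·[0.3808·34.4289 + 0.6192·5.7765] = 15.4049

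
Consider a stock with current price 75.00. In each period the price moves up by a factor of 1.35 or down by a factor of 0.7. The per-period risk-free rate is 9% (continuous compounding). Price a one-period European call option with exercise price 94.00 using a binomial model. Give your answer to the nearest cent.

Risk-neutral probability p = (e^0.09 − 0.7)/(1.35 − 0.7) = 0.3942/0.6500 = 0.6064
Terminal stock prices: S_u = 101.2, S_d = 52.5
Terminal payoffs (S − K): max(7.25, 0) = 7.25, max(-41.5, 0) = 0
Node 0 (S = 75): V_0 = e^(−0.09)·[0.6064·7.2500 + 0.3936·0.0000] = 4.0182

4.02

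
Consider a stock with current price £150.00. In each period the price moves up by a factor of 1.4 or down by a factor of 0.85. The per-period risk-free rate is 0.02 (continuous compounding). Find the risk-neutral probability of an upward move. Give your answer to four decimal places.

p = 0.3095

Risk-neutral probability p = (e^0.02 − 0.85)/(1.4 − 0.85) = 0.1702/0.5500 = 0.3095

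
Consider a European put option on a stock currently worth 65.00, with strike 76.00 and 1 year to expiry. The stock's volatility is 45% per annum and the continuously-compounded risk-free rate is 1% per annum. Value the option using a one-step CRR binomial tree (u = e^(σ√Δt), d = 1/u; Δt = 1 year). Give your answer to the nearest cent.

CRR parameters: u = e^(σ√Δt) = e^(0.45·√1) = 1.5683, d = 1/u = 0.6376
Per-period rate: rΔt = 0.01·1 = 0.01, so R = e^0.01 = 1.0101
Risk-neutral probability p = (e^0.01 − 0.6376)/(1.5683 − 0.6376) = 0.3724/0.9307 = 0.4002
Terminal stock prices: S_u = 101.9, S_d = 41.45
Terminal payoffs (K − S): max(-25.94, 0) = 0, max(34.55, 0) = 34.55
Node 0 (S = 65): V_0 = e^(−0.01)·[0.4002·0.0000 + 0.5998·34.5542] = 20.5208

20.52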